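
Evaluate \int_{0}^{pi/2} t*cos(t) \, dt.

Integrate by parts once (u = t, dv = cos(t) dt).
An antiderivative is F(t) = t*sin(t) + cos(t).
Then F(pi/2) - F(0) = (pi/2) - (1) = -1 + pi/2.

-1 + pi/2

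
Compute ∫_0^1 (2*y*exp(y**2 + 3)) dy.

Let u = y**2 + 3, so du = 2*y dy. When y = 0, u = 3; when y = 1, u = 4.
The integral becomes ∫ exp(u) du from 3 to 4, with antiderivative exp(u).
Back in y: F(y) = exp(y**2 + 3).
Then F(1) - F(0) = (exp(4)) - (exp(3)) = -exp(3) + exp(4).

-exp(3) + exp(4)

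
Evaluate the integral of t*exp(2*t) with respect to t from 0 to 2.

1/4 + 3*exp(4)/4

Integrate by parts once (u = t, dv = exp(2*t) dt).
An antiderivative is F(t) = (2*t - 1)*exp(2*t)/4.
Then F(2) - F(0) = (3*exp(4)/4) - (-1/4) = 1/4 + 3*exp(4)/4.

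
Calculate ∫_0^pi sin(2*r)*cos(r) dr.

4/3

Use the identity sin(2*r)cos(r) = [sin(3*r) + sin(r)]/2.
An antiderivative is F(r) = -cos(r)/2 - cos(3*r)/6.
Then F(pi) - F(0) = (2/3) - (-2/3) = 4/3.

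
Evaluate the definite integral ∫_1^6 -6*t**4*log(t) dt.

1866 - 46656*log(6)/5

Integrate by parts once (u = ln t, dv = -6*t**4 dt).
An antiderivative is F(t) = -6*t**5*(5*log(t) - 1)/25.
Then F(6) - F(1) = (46656/25 - 46656*log(6)/5) - (6/25) = 1866 - 46656*log(6)/5.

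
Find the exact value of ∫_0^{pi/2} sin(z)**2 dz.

pi/4

Use the identity sin^2(z) = (1 - cos(2*z))/2.
An antiderivative is F(z) = z/2 - sin(2*z)/4.
Then F(pi/2) - F(0) = (pi/4) - (0) = pi/4.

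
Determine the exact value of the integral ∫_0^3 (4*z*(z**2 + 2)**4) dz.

322038/5

Let u = z**2 + 2, so du = 2*z dz. When z = 0, u = 2; when z = 3, u = 11.
The integral becomes 2·∫ u**4 du from 2 to 11, with antiderivative 2*u**5/5.
Back in z: F(z) = 2*(z**2 + 2)**5/5.
Then F(3) - F(0) = (322102/5) - (64/5) = 322038/5.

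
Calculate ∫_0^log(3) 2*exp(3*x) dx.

Let u = exp(x), so du = exp(x) dx. When x = 0, u = 1; when x = log(3), u = 3.
The integral becomes 2·∫ u**2 du from 1 to 3, with antiderivative 2*u**3/3.
Back in x: F(x) = 2*exp(3*x)/3.
Then F(log(3)) - F(0) = (18) - (2/3) = 52/3.

52/3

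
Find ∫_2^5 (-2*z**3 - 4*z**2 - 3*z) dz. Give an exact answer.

-492

By the power rule, an antiderivative is F(z) = -z**4/2 - 4*z**3/3 - 3*z**2/2.
Then F(5) - F(2) = (-1550/3) - (-74/3) = -492.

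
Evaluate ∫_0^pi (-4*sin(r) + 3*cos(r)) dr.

An antiderivative is F(r) = 3*sin(r) + 4*cos(r).
Then F(pi) - F(0) = (-4) - (4) = -8.

-8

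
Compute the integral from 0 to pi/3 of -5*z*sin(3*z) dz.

-5*pi/9

Integrate by parts once (u = z, dv = -5*sin(3*z) dz).
An antiderivative is F(z) = 5*z*cos(3*z)/3 - 5*sin(3*z)/9.
Then F(pi/3) - F(0) = (-5*pi/9) - (0) = -5*pi/9.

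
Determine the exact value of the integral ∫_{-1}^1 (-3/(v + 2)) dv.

-log(27)

An antiderivative is F(v) = -3*log(v + 2).
Then F(1) - F(-1) = (-log(27)) - (0) = -log(27).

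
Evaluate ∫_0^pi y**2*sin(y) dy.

-4 + pi**2

Integrate by parts twice (u = y^2, dv = sin(y) dy).
An antiderivative is F(y) = -y**2*cos(y) + 2*y*sin(y) + 2*cos(y).
Then F(pi) - F(0) = (-2 + pi**2) - (2) = -4 + pi**2.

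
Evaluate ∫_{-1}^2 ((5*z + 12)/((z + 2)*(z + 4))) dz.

Factor the denominator: z**2 + 6*z + 8 = (z + 4)(z + 2).
Partial fractions: (5*z + 12)/((z + 2)*(z + 4)) = 4/(z + 4) + 1/(z + 2).
An antiderivative is F(z) = log(z + 2) + 4*log(z + 4).
Then F(2) - F(-1) = (6*log(2) + 4*log(3)) - (log(81)) = log(64).

log(64)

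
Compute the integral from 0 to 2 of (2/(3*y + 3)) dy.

2*log(3)/3

An antiderivative is F(y) = 2*log(3*y + 3)/3.
Then F(2) - F(0) = (4*log(3)/3) - (2*log(3)/3) = 2*log(3)/3.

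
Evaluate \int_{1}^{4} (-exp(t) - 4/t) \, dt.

-exp(4) - 8*log(2) + exp(1)

An antiderivative is F(t) = -exp(t) - 4*log(t).
Then F(4) - F(1) = (-exp(4) - 8*log(2)) - (-exp(1)) = -exp(4) - 8*log(2) + exp(1).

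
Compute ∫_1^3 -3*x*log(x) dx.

6 - 27*log(3)/2

Integrate by parts once (u = ln x, dv = -3*x dx).
An antiderivative is F(x) = -3*x**2*(2*log(x) - 1)/4.
Then F(3) - F(1) = (27/4 - 27*log(3)/2) - (3/4) = 6 - 27*log(3)/2.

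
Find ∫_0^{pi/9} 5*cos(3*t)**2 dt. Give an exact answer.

Use the identity cos^2(3*t) = (1 + cos(6*t))/2.
An antiderivative is F(t) = 5*t/2 + 5*sin(6*t)/12.
Then F(pi/9) - F(0) = (5*sqrt(3)/24 + 5*pi/18) - (0) = 5*sqrt(3)/24 + 5*pi/18.

5*sqrt(3)/24 + 5*pi/18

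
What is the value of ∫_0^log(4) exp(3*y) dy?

Let u = exp(y), so du = exp(y) dy. When y = 0, u = 1; when y = log(4), u = 4.
The integral becomes ∫ u**2 du from 1 to 4, with antiderivative u**3/3.
Back in y: F(y) = exp(3*y)/3.
Then F(log(4)) - F(0) = (64/3) - (1/3) = 21.

21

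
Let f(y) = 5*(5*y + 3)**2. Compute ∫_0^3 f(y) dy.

Let u = 5*y + 3, so du = 5 dy. When y = 0, u = 3; when y = 3, u = 18.
The integral becomes ∫ u**2 du from 3 to 18, with antiderivative u**3/3.
Back in y: F(y) = (5*y + 3)**3/3.
Then F(3) - F(0) = (1944) - (9) = 1935.

1935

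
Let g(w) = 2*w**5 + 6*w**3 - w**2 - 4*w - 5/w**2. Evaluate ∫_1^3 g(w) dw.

By the power rule, an antiderivative is F(w) = w**6/3 + 3*w**4/2 - w**3/3 - 2*w**2 + 5/w.
Then F(3) - F(1) = (2035/6) - (9/2) = 1004/3.

1004/3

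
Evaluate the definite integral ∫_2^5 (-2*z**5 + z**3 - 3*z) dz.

-20265/4

By the power rule, an antiderivative is F(z) = -z**6/3 + z**4/4 - 3*z**2/2.
Then F(5) - F(2) = (-61075/12) - (-70/3) = -20265/4.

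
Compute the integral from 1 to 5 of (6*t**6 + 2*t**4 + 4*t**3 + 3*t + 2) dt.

2410836/35

By the power rule, an antiderivative is F(t) = 6*t**7/7 + 2*t**5/5 + t**4 + 3*t**2/2 + 2*t.
Then F(5) - F(1) = (964415/14) - (403/70) = 2410836/35.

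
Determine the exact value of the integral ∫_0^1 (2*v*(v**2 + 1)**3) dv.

15/4

Let u = v**2 + 1, so du = 2*v dv. When v = 0, u = 1; when v = 1, u = 2.
The integral becomes ∫ u**3 du from 1 to 2, with antiderivative u**4/4.
Back in v: F(v) = (v**2 + 1)**4/4.
Then F(1) - F(0) = (4) - (1/4) = 15/4.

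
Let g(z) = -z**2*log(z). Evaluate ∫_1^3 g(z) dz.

Integrate by parts once (u = ln z, dv = -z**2 dz).
An antiderivative is F(z) = -z**3*(3*log(z) - 1)/9.
Then F(3) - F(1) = (3 - 9*log(3)) - (1/9) = 26/9 - 9*log(3).

26/9 - 9*log(3)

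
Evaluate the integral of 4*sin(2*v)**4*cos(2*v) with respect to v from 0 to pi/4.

2/5

Let u = sin(2*v), so du = 2*cos(2*v) dv. When v = 0, u = 0; when v = pi/4, u = 1.
The integral becomes 2·∫ u**4 du from 0 to 1, with antiderivative 2*u**5/5.
Back in v: F(v) = 2*sin(2*v)**5/5.
Then F(pi/4) - F(0) = (2/5) - (0) = 2/5.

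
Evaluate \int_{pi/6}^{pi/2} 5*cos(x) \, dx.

5/2

An antiderivative is F(x) = 5*sin(x).
Then F(pi/2) - F(pi/6) = (5) - (5/2) = 5/2.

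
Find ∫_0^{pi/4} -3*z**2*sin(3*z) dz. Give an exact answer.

Integrate by parts twice (u = z^2, dv = -3*sin(3*z) dz).
An antiderivative is F(z) = z**2*cos(3*z) - 2*z*sin(3*z)/3 - 2*cos(3*z)/9.
Then F(pi/4) - F(0) = (sqrt(2)*(-9*pi**2 - 24*pi + 32)/288) - (-2/9) = -sqrt(2)*pi**2/32 - sqrt(2)*pi/12 + sqrt(2)/9 + 2/9.

-sqrt(2)*pi**2/32 - sqrt(2)*pi/12 + sqrt(2)/9 + 2/9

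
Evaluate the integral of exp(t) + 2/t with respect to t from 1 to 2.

An antiderivative is F(t) = exp(t) + 2*log(t).
Then F(2) - F(1) = (log(4) + exp(2)) - (exp(1)) = -exp(1) + log(4) + exp(2).

-exp(1) + log(4) + exp(2)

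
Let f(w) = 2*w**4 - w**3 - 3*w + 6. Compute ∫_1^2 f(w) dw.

203/20

By the power rule, an antiderivative is F(w) = 2*w**5/5 - w**4/4 - 3*w**2/2 + 6*w.
Then F(2) - F(1) = (74/5) - (93/20) = 203/20.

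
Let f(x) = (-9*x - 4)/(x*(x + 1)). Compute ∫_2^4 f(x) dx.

-5*log(5) - 4*log(2) + 5*log(3)

Factor the denominator: x**2 + x = (x + 1)x.
Partial fractions: (-9*x - 4)/(x*(x + 1)) = -5/(x + 1) - 4/x.
An antiderivative is F(x) = -4*log(x) - 5*log(x + 1).
Then F(4) - F(2) = (-5*log(5) - 8*log(2)) - (-5*log(3) - 4*log(2)) = -5*log(5) - 4*log(2) + 5*log(3).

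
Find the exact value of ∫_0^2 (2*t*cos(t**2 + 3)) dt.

Let u = t**2 + 3, so du = 2*t dt. When t = 0, u = 3; when t = 2, u = 7.
The integral becomes ∫ cos(u) du from 3 to 7, with antiderivative sin(u).
Back in t: F(t) = sin(t**2 + 3).
Then F(2) - F(0) = (sin(7)) - (sin(3)) = -sin(3) + sin(7).

-sin(3) + sin(7)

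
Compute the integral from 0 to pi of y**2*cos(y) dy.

-2*pi

Integrate by parts twice (u = y^2, dv = cos(y) dy).
An antiderivative is F(y) = y**2*sin(y) + 2*y*cos(y) - 2*sin(y).
Then F(pi) - F(0) = (-2*pi) - (0) = -2*pi.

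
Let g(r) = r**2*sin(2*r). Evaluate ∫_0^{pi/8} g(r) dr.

-1/4 - sqrt(2)*pi**2/256 + sqrt(2)*pi/32 + sqrt(2)/8

Integrate by parts twice (u = r^2, dv = sin(2*r) dr).
An antiderivative is F(r) = -r**2*cos(2*r)/2 + r*sin(2*r)/2 + cos(2*r)/4.
Then F(pi/8) - F(0) = (sqrt(2)*(-pi**2 + 8*pi + 32)/256) - (1/4) = -1/4 - sqrt(2)*pi**2/256 + sqrt(2)*pi/32 + sqrt(2)/8.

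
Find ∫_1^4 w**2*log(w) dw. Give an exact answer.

Integrate by parts once (u = ln w, dv = w**2 dw).
An antiderivative is F(w) = w**3*(3*log(w) - 1)/9.
Then F(4) - F(1) = (-64/9 + 128*log(2)/3) - (-1/9) = -7 + 128*log(2)/3.

-7 + 128*log(2)/3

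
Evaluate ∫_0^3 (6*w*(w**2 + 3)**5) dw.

Let u = w**2 + 3, so du = 2*w dw. When w = 0, u = 3; when w = 3, u = 12.
The integral becomes 3·∫ u**5 du from 3 to 12, with antiderivative u**6/2.
Back in w: F(w) = (w**2 + 3)**6/2.
Then F(3) - F(0) = (1492992) - (729/2) = 2985255/2.

2985255/2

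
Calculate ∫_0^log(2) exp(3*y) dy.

7/3

Let u = exp(y), so du = exp(y) dy. When y = 0, u = 1; when y = log(2), u = 2.
The integral becomes ∫ u**2 du from 1 to 2, with antiderivative u**3/3.
Back in y: F(y) = exp(3*y)/3.
Then F(log(2)) - F(0) = (8/3) - (1/3) = 7/3.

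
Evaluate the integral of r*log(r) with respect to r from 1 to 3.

Integrate by parts once (u = ln r, dv = r dr).
An antiderivative is F(r) = r**2*(2*log(r) - 1)/4.
Then F(3) - F(1) = (-9/4 + 9*log(3)/2) - (-1/4) = -2 + 9*log(3)/2.

-2 + 9*log(3)/2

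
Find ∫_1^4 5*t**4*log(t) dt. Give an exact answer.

Integrate by parts once (u = ln t, dv = 5*t**4 dt).
An antiderivative is F(t) = t**5*(5*log(t) - 1)/5.
Then F(4) - F(1) = (-1024/5 + 2048*log(2)) - (-1/5) = -1023/5 + 2048*log(2).

-1023/5 + 2048*log(2)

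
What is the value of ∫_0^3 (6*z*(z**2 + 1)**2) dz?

999

Let u = z**2 + 1, so du = 2*z dz. When z = 0, u = 1; when z = 3, u = 10.
The integral becomes 3·∫ u**2 du from 1 to 10, with antiderivative u**3.
Back in z: F(z) = (z**2 + 1)**3.
Then F(3) - F(0) = (1000) - (1) = 999.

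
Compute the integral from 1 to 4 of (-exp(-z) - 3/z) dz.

An antiderivative is F(z) = -3*log(z) + exp(-z).
Then F(4) - F(1) = (-6*log(2) + exp(-4)) - (exp(-1)) = -6*log(2) - exp(-1) + exp(-4).

-6*log(2) - exp(-1) + exp(-4)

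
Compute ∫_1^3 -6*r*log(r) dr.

Integrate by parts once (u = ln r, dv = -6*r dr).
An antiderivative is F(r) = -3*r**2*(2*log(r) - 1)/2.
Then F(3) - F(1) = (27/2 - 27*log(3)) - (3/2) = 12 - 27*log(3).

12 - 27*log(3)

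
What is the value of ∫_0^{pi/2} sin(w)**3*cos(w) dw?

Let u = sin(w), so du = cos(w) dw. When w = 0, u = 0; when w = pi/2, u = 1.
The integral becomes ∫ u**3 du from 0 to 1, with antiderivative u**4/4.
Back in w: F(w) = sin(w)**4/4.
Then F(pi/2) - F(0) = (1/4) - (0) = 1/4.

1/4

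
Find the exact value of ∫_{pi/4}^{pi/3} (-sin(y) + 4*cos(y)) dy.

-5*sqrt(2)/2 + 1/2 + 2*sqrt(3)

An antiderivative is F(y) = 4*sin(y) + cos(y).
Then F(pi/3) - F(pi/4) = (1/2 + 2*sqrt(3)) - (5*sqrt(2)/2) = -5*sqrt(2)/2 + 1/2 + 2*sqrt(3).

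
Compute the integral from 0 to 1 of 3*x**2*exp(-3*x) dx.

2/9 - 17*exp(-3)/9

Integrate by parts twice (u = x^2, dv = 3*exp(-3*x) dx).
An antiderivative is F(x) = (-9*x**2 - 6*x - 2)*exp(-3*x)/9.
Then F(1) - F(0) = (-17*exp(-3)/9) - (-2/9) = 2/9 - 17*exp(-3)/9.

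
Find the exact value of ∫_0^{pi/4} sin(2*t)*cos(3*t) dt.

Use the identity sin(2*t)cos(3*t) = [sin(5*t) + sin(-t)]/2.
An antiderivative is F(t) = cos(t)/2 - cos(5*t)/10.
Then F(pi/4) - F(0) = (3*sqrt(2)/10) - (2/5) = -2/5 + 3*sqrt(2)/10.

-2/5 + 3*sqrt(2)/10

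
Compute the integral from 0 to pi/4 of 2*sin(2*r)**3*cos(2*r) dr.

1/4

Let u = sin(2*r), so du = 2*cos(2*r) dr. When r = 0, u = 0; when r = pi/4, u = 1.
The integral becomes ∫ u**3 du from 0 to 1, with antiderivative u**4/4.
Back in r: F(r) = sin(2*r)**4/4.
Then F(pi/4) - F(0) = (1/4) - (0) = 1/4.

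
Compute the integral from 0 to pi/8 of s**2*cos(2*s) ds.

sqrt(2)*(-32 + pi**2 + 8*pi)/256

Integrate by parts twice (u = s^2, dv = cos(2*s) ds).
An antiderivative is F(s) = s**2*sin(2*s)/2 + s*cos(2*s)/2 - sin(2*s)/4.
Then F(pi/8) - F(0) = (sqrt(2)*(-32 + pi**2 + 8*pi)/256) - (0) = sqrt(2)*(-32 + pi**2 + 8*pi)/256.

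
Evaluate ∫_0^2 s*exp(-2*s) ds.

(-5 + exp(4))*exp(-4)/4

Integrate by parts once (u = s, dv = exp(-2*s) ds).
An antiderivative is F(s) = (-2*s - 1)*exp(-2*s)/4.
Then F(2) - F(0) = (-5*exp(-4)/4) - (-1/4) = (-5 + exp(4))*exp(-4)/4.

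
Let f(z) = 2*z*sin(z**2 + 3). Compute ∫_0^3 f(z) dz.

cos(3) - cos(12)

Let u = z**2 + 3, so du = 2*z dz. When z = 0, u = 3; when z = 3, u = 12.
The integral becomes ∫ sin(u) du from 3 to 12, with antiderivative -cos(u).
Back in z: F(z) = -cos(z**2 + 3).
Then F(3) - F(0) = (-cos(12)) - (-cos(3)) = cos(3) - cos(12).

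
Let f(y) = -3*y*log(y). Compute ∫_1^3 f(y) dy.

6 - 27*log(3)/2

Integrate by parts once (u = ln y, dv = -3*y dy).
An antiderivative is F(y) = -3*y**2*(2*log(y) - 1)/4.
Then F(3) - F(1) = (27/4 - 27*log(3)/2) - (3/4) = 6 - 27*log(3)/2.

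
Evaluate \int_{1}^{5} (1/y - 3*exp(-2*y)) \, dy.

-3*exp(-2)/2 + 3*exp(-10)/2 + log(5)

An antiderivative is F(y) = log(y) + 3*exp(-2*y)/2.
Then F(5) - F(1) = (3*exp(-10)/2 + log(5)) - (3*exp(-2)/2) = -3*exp(-2)/2 + 3*exp(-10)/2 + log(5).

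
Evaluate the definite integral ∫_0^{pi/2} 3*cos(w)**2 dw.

3*pi/4

Use the identity cos^2(w) = (1 + cos(2*w))/2.
An antiderivative is F(w) = 3*w/2 + 3*sin(2*w)/4.
Then F(pi/2) - F(0) = (3*pi/4) - (0) = 3*pi/4.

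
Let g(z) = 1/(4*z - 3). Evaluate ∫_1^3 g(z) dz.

An antiderivative is F(z) = log(4*z - 3)/4.
Then F(3) - F(1) = (log(3)/2) - (0) = log(3)/2.

log(3)/2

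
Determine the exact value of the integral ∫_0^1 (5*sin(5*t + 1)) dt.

-cos(6) + cos(1)

Let u = 5*t + 1, so du = 5 dt. When t = 0, u = 1; when t = 1, u = 6.
The integral becomes ∫ sin(u) du from 1 to 6, with antiderivative -cos(u).
Back in t: F(t) = -cos(5*t + 1).
Then F(1) - F(0) = (-cos(6)) - (-cos(1)) = -cos(6) + cos(1).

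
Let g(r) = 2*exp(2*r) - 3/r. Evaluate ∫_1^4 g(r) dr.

An antiderivative is F(r) = exp(2*r) - 3*log(r).
Then F(4) - F(1) = (-log(64) + exp(8)) - (exp(2)) = -exp(2) - log(64) + exp(8).

-exp(2) - log(64) + exp(8)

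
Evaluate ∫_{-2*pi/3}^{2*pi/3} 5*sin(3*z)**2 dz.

Use the identity sin^2(3*z) = (1 - cos(6*z))/2.
An antiderivative is F(z) = 5*z/2 - 5*sin(6*z)/12.
Then F(2*pi/3) - F(-2*pi/3) = (5*pi/3) - (-5*pi/3) = 10*pi/3.

10*pi/3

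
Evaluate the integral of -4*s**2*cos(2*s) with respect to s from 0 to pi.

Integrate by parts twice (u = s^2, dv = -4*cos(2*s) ds).
An antiderivative is F(s) = -2*s**2*sin(2*s) - 2*s*cos(2*s) + sin(2*s).
Then F(pi) - F(0) = (-2*pi) - (0) = -2*pi.

-2*pi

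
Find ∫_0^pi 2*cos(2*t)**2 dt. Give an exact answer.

pi

Use the identity cos^2(2*t) = (1 + cos(4*t))/2.
An antiderivative is F(t) = t + sin(4*t)/4.
Then F(pi) - F(0) = (pi) - (0) = pi.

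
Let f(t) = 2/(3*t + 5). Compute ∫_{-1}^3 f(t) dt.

2*log(7)/3

An antiderivative is F(t) = 2*log(3*t + 5)/3.
Then F(3) - F(-1) = (2*log(14)/3) - (2*log(2)/3) = 2*log(7)/3.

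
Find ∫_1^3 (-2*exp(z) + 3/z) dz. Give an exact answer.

An antiderivative is F(z) = -2*exp(z) + 3*log(z).
Then F(3) - F(1) = (-2*exp(3) + log(27)) - (-2*exp(1)) = -2*exp(3) + log(27) + 2*exp(1).

-2*exp(3) + log(27) + 2*exp(1)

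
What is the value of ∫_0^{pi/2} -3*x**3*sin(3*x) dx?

Integrate by parts 3 times (u = x^3, dv = -3*sin(3*x) dx).
An antiderivative is F(x) = x**3*cos(3*x) - x**2*sin(3*x) - 2*x*cos(3*x)/3 + 2*sin(3*x)/9.
Then F(pi/2) - F(0) = (-2/9 + pi**2/4) - (0) = -2/9 + pi**2/4.

-2/9 + pi**2/4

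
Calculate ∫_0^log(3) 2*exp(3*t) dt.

52/3

Let u = exp(t), so du = exp(t) dt. When t = 0, u = 1; when t = log(3), u = 3.
The integral becomes 2·∫ u**2 du from 1 to 3, with antiderivative 2*u**3/3.
Back in t: F(t) = 2*exp(3*t)/3.
Then F(log(3)) - F(0) = (18) - (2/3) = 52/3.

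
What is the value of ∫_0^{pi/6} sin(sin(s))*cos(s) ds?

Let u = sin(s), so du = cos(s) ds. When s = 0, u = 0; when s = pi/6, u = 1/2.
The integral becomes ∫ sin(u) du from 0 to 1/2, with antiderivative -cos(u).
Back in s: F(s) = -cos(sin(s)).
Then F(pi/6) - F(0) = (-cos(1/2)) - (-1) = 1 - cos(1/2).

1 - cos(1/2)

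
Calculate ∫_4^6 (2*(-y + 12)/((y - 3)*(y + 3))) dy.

-7*log(3) + 5*log(7)

Factor the denominator: y**2 - 9 = (y + 3)(y - 3).
Partial fractions: 2*(-y + 12)/((y - 3)*(y + 3)) = -5/(y + 3) + 3/(y - 3).
An antiderivative is F(y) = 3*log(y - 3) - 5*log(y + 3).
Then F(6) - F(4) = (-7*log(3)) - (-5*log(7)) = -7*log(3) + 5*log(7).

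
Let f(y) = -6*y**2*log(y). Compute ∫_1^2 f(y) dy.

14/3 - 16*log(2)

Integrate by parts once (u = ln y, dv = -6*y**2 dy).
An antiderivative is F(y) = -2*y**3*(3*log(y) - 1)/3.
Then F(2) - F(1) = (16/3 - 16*log(2)) - (2/3) = 14/3 - 16*log(2).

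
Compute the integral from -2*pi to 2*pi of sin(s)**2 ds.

Use the identity sin^2(s) = (1 - cos(2*s))/2.
An antiderivative is F(s) = s/2 - sin(2*s)/4.
Then F(2*pi) - F(-2*pi) = (pi) - (-pi) = 2*pi.

2*pi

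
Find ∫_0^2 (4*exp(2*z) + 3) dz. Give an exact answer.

4 + 2*exp(4)

An antiderivative is F(z) = 2*exp(2*z) + 3*z.
Then F(2) - F(0) = (6 + 2*exp(4)) - (2) = 4 + 2*exp(4).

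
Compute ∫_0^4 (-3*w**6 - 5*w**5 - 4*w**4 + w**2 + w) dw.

By the power rule, an antiderivative is F(w) = -3*w**7/7 - 5*w**6/6 - 4*w**5/5 + w**3/3 + w**2/2.
Then F(4) - F(0) = (-392872/35) - (0) = -392872/35.

-392872/35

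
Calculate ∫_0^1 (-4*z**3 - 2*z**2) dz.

-5/3

By the power rule, an antiderivative is F(z) = -z**4 - 2*z**3/3.
Then F(1) - F(0) = (-5/3) - (0) = -5/3.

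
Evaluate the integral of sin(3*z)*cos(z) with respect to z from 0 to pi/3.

Use the identity sin(3*z)cos(z) = [sin(4*z) + sin(2*z)]/2.
An antiderivative is F(z) = -cos(2*z)/4 - cos(4*z)/8.
Then F(pi/3) - F(0) = (3/16) - (-3/8) = 9/16.

9/16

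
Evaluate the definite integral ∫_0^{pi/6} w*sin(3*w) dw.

1/9

Integrate by parts once (u = w, dv = sin(3*w) dw).
An antiderivative is F(w) = -w*cos(3*w)/3 + sin(3*w)/9.
Then F(pi/6) - F(0) = (1/9) - (0) = 1/9.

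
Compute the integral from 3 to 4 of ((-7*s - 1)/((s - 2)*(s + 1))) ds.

-log(50)

Factor the denominator: s**2 - s - 2 = (s + 1)(s - 2).
Partial fractions: (-7*s - 1)/((s - 2)*(s + 1)) = -2/(s + 1) - 5/(s - 2).
An antiderivative is F(s) = -5*log(s - 2) - 2*log(s + 1).
Then F(4) - F(3) = (-5*log(2) - 2*log(5)) - (-log(16)) = -log(50).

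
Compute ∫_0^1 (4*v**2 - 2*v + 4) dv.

By the power rule, an antiderivative is F(v) = 4*v**3/3 - v**2 + 4*v.
Then F(1) - F(0) = (13/3) - (0) = 13/3.

13/3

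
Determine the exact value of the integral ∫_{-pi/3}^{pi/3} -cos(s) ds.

An antiderivative is F(s) = -sin(s).
Then F(pi/3) - F(-pi/3) = (-sqrt(3)/2) - (sqrt(3)/2) = -sqrt(3).

-sqrt(3)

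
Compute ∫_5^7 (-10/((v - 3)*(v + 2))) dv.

-2*log(7) - 2*log(2) + 4*log(3)

Factor the denominator: v**2 - v - 6 = (v + 2)(v - 3).
Partial fractions: -10/((v - 3)*(v + 2)) = 2/(v + 2) - 2/(v - 3).
An antiderivative is F(v) = -2*log(v - 3) + 2*log(v + 2).
Then F(7) - F(5) = (log(81/16)) - (log(49/4)) = -2*log(7) - 2*log(2) + 4*log(3).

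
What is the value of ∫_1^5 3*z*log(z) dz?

Integrate by parts once (u = ln z, dv = 3*z dz).
An antiderivative is F(z) = 3*z**2*(2*log(z) - 1)/4.
Then F(5) - F(1) = (-75/4 + 75*log(5)/2) - (-3/4) = -18 + 75*log(5)/2.

-18 + 75*log(5)/2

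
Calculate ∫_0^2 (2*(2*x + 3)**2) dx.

Let u = 2*x + 3, so du = 2 dx. When x = 0, u = 3; when x = 2, u = 7.
The integral becomes ∫ u**2 du from 3 to 7, with antiderivative u**3/3.
Back in x: F(x) = (2*x + 3)**3/3.
Then F(2) - F(0) = (343/3) - (9) = 316/3.

316/3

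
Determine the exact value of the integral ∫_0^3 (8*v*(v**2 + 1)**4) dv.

399996/5

Let u = v**2 + 1, so du = 2*v dv. When v = 0, u = 1; when v = 3, u = 10.
The integral becomes 4·∫ u**4 du from 1 to 10, with antiderivative 4*u**5/5.
Back in v: F(v) = 4*(v**2 + 1)**5/5.
Then F(3) - F(0) = (80000) - (4/5) = 399996/5.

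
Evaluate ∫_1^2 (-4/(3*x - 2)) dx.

-8*log(2)/3

An antiderivative is F(x) = -4*log(3*x - 2)/3.
Then F(2) - F(1) = (-8*log(2)/3) - (0) = -8*log(2)/3.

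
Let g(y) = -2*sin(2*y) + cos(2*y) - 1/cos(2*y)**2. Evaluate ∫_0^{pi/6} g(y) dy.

-1/2 - sqrt(3)/4

An antiderivative is F(y) = sin(2*y)/2 + cos(2*y) - tan(2*y)/2.
Then F(pi/6) - F(0) = (1/2 - sqrt(3)/4) - (1) = -1/2 - sqrt(3)/4.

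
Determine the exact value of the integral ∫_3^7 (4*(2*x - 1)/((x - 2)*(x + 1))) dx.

Factor the denominator: x**2 - x - 2 = (x + 1)(x - 2).
Partial fractions: 4*(2*x - 1)/((x - 2)*(x + 1)) = 4/(x + 1) + 4/(x - 2).
An antiderivative is F(x) = 4*log(x - 2) + 4*log(x + 1).
Then F(7) - F(3) = (4*log(5) + 12*log(2)) - (8*log(2)) = 4*log(2) + 4*log(5).

4*log(2) + 4*log(5)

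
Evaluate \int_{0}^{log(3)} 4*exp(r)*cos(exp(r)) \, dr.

Let u = exp(r), so du = exp(r) dr. When r = 0, u = 1; when r = log(3), u = 3.
The integral becomes 4·∫ cos(u) du from 1 to 3, with antiderivative 4*sin(u).
Back in r: F(r) = 4*sin(exp(r)).
Then F(log(3)) - F(0) = (4*sin(3)) - (4*sin(1)) = -4*sin(1) + 4*sin(3).

-4*sin(1) + 4*sin(3)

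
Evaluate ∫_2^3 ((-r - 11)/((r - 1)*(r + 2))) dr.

-10*log(2) + 3*log(5)

Factor the denominator: r**2 + r - 2 = (r + 2)(r - 1).
Partial fractions: (-r - 11)/((r - 1)*(r + 2)) = 3/(r + 2) - 4/(r - 1).
An antiderivative is F(r) = -4*log(r - 1) + 3*log(r + 2).
Then F(3) - F(2) = (-4*log(2) + 3*log(5)) - (log(64)) = -10*log(2) + 3*log(5).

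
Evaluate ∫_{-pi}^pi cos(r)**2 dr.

Use the identity cos^2(r) = (1 + cos(2*r))/2.
An antiderivative is F(r) = r/2 + sin(2*r)/4.
Then F(pi) - F(-pi) = (pi/2) - (-pi/2) = pi.

pi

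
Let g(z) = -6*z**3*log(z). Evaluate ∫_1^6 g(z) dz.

-1944*log(3) - 1944*log(2) + 3885/8

Integrate by parts once (u = ln z, dv = -6*z**3 dz).
An antiderivative is F(z) = -3*z**4*(4*log(z) - 1)/8.
Then F(6) - F(1) = (-1944*log(3) - 1944*log(2) + 486) - (3/8) = -1944*log(3) - 1944*log(2) + 3885/8.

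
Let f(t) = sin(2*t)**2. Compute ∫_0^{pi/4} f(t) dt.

pi/8

Use the identity sin^2(2*t) = (1 - cos(4*t))/2.
An antiderivative is F(t) = t/2 - sin(4*t)/8.
Then F(pi/4) - F(0) = (pi/8) - (0) = pi/8.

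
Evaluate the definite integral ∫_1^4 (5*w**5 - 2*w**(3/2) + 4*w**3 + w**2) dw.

36637/10

By the power rule, an antiderivative is F(w) = 5*w**6/6 - 4*w**(5/2)/5 + w**4 + w**3/3.
Then F(4) - F(1) = (54976/15) - (41/30) = 36637/10.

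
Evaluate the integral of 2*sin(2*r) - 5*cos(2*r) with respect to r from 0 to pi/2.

2

An antiderivative is F(r) = -5*sin(2*r)/2 - cos(2*r).
Then F(pi/2) - F(0) = (1) - (-1) = 2.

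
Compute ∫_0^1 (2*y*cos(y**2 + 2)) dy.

-sin(2) + sin(3)

Let u = y**2 + 2, so du = 2*y dy. When y = 0, u = 2; when y = 1, u = 3.
The integral becomes ∫ cos(u) du from 2 to 3, with antiderivative sin(u).
Back in y: F(y) = sin(y**2 + 2).
Then F(1) - F(0) = (sin(3)) - (sin(2)) = -sin(2) + sin(3).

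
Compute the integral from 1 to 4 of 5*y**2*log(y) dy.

-35 + 640*log(2)/3

Integrate by parts once (u = ln y, dv = 5*y**2 dy).
An antiderivative is F(y) = 5*y**3*(3*log(y) - 1)/9.
Then F(4) - F(1) = (-320/9 + 640*log(2)/3) - (-5/9) = -35 + 640*log(2)/3.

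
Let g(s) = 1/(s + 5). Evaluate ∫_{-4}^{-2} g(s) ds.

log(3)

An antiderivative is F(s) = log(s + 5).
Then F(-2) - F(-4) = (log(3)) - (0) = log(3).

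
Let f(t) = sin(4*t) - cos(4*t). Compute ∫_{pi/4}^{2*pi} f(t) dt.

-1/2

An antiderivative is F(t) = -sin(4*t)/4 - cos(4*t)/4.
Then F(2*pi) - F(pi/4) = (-1/4) - (1/4) = -1/2.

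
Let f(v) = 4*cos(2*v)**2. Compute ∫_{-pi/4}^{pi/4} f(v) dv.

pi

Use the identity cos^2(2*v) = (1 + cos(4*v))/2.
An antiderivative is F(v) = 2*v + sin(4*v)/2.
Then F(pi/4) - F(-pi/4) = (pi/2) - (-pi/2) = pi.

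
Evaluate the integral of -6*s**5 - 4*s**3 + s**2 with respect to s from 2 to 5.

By the power rule, an antiderivative is F(s) = -s**6 - s**4 + s**3/3.
Then F(5) - F(2) = (-48625/3) - (-232/3) = -16131.

-16131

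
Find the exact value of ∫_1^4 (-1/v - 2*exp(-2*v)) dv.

An antiderivative is F(v) = -log(v) + exp(-2*v).
Then F(4) - F(1) = ((1 - log(4**exp(8)))*exp(-8)) - (exp(-2)) = (-log(4**exp(8)) - exp(6) + 1)*exp(-8).

(-log(4**exp(8)) - exp(6) + 1)*exp(-8)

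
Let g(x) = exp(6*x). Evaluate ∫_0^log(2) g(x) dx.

Let u = exp(x), so du = exp(x) dx. When x = 0, u = 1; when x = log(2), u = 2.
The integral becomes ∫ u**5 du from 1 to 2, with antiderivative u**6/6.
Back in x: F(x) = exp(6*x)/6.
Then F(log(2)) - F(0) = (32/3) - (1/6) = 21/2.

21/2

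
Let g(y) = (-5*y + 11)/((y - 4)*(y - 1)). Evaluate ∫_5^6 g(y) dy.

log(2/25)

Factor the denominator: y**2 - 5*y + 4 = (y - 1)(y - 4).
Partial fractions: (-5*y + 11)/((y - 4)*(y - 1)) = -2/(y - 1) - 3/(y - 4).
An antiderivative is F(y) = -3*log(y - 4) - 2*log(y - 1).
Then F(6) - F(5) = (-2*log(5) - 3*log(2)) - (-log(16)) = log(2/25).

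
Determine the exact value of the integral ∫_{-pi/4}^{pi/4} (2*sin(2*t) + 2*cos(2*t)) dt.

2

An antiderivative is F(t) = sin(2*t) - cos(2*t).
Then F(pi/4) - F(-pi/4) = (1) - (-1) = 2.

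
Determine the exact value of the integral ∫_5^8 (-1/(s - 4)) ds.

-log(4)

An antiderivative is F(s) = -log(s - 4).
Then F(8) - F(5) = (-log(4)) - (0) = -log(4).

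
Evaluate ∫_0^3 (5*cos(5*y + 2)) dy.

sin(17) - sin(2)

Let u = 5*y + 2, so du = 5 dy. When y = 0, u = 2; when y = 3, u = 17.
The integral becomes ∫ cos(u) du from 2 to 17, with antiderivative sin(u).
Back in y: F(y) = sin(5*y + 2).
Then F(3) - F(0) = (sin(17)) - (sin(2)) = sin(17) - sin(2).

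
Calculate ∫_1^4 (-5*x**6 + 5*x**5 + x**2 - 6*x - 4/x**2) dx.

By the power rule, an antiderivative is F(x) = -5*x**7/7 + 5*x**6/6 + x**3/3 - 3*x**2 + 4/x.
Then F(4) - F(1) = (-174619/21) - (61/42) = -116433/14.

-116433/14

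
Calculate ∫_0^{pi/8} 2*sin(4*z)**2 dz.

pi/8

Use the identity sin^2(4*z) = (1 - cos(8*z))/2.
An antiderivative is F(z) = z - sin(8*z)/8.
Then F(pi/8) - F(0) = (pi/8) - (0) = pi/8.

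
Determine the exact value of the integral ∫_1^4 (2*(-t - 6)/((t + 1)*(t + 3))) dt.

-5*log(5) - log(2) + 3*log(7)

Factor the denominator: t**2 + 4*t + 3 = (t + 3)(t + 1).
Partial fractions: 2*(-t - 6)/((t + 1)*(t + 3)) = 3/(t + 3) - 5/(t + 1).
An antiderivative is F(t) = -5*log(t + 1) + 3*log(t + 3).
Then F(4) - F(1) = (-5*log(5) + 3*log(7)) - (log(2)) = -5*log(5) - log(2) + 3*log(7).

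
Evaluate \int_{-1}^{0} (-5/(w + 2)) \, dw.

An antiderivative is F(w) = -5*log(w + 2).
Then F(0) - F(-1) = (-log(32)) - (0) = -log(32).

-log(32)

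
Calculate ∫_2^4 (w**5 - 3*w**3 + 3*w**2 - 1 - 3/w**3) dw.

17463/32

By the power rule, an antiderivative is F(w) = w**6/6 - 3*w**4/4 + w**3 - w + 3/(2*w**2).
Then F(4) - F(2) = (52873/96) - (121/24) = 17463/32.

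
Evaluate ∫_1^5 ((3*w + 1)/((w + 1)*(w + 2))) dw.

-7*log(3) + 5*log(7)

Factor the denominator: w**2 + 3*w + 2 = (w + 2)(w + 1).
Partial fractions: (3*w + 1)/((w + 1)*(w + 2)) = 5/(w + 2) - 2/(w + 1).
An antiderivative is F(w) = -2*log(w + 1) + 5*log(w + 2).
Then F(5) - F(1) = (-2*log(3) - 2*log(2) + 5*log(7)) - (-2*log(2) + 5*log(3)) = -7*log(3) + 5*log(7).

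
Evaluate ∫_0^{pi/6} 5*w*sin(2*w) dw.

Integrate by parts once (u = w, dv = 5*sin(2*w) dw).
An antiderivative is F(w) = -5*w*cos(2*w)/2 + 5*sin(2*w)/4.
Then F(pi/6) - F(0) = (-5*pi/24 + 5*sqrt(3)/8) - (0) = -5*pi/24 + 5*sqrt(3)/8.

-5*pi/24 + 5*sqrt(3)/8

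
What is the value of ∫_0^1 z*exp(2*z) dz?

1/4 + exp(2)/4

Integrate by parts once (u = z, dv = exp(2*z) dz).
An antiderivative is F(z) = (2*z - 1)*exp(2*z)/4.
Then F(1) - F(0) = (exp(2)/4) - (-1/4) = 1/4 + exp(2)/4.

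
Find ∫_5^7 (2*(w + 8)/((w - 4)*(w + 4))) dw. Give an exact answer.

Factor the denominator: w**2 - 16 = (w + 4)(w - 4).
Partial fractions: 2*(w + 8)/((w - 4)*(w + 4)) = -1/(w + 4) + 3/(w - 4).
An antiderivative is F(w) = 3*log(w - 4) - log(w + 4).
Then F(7) - F(5) = (log(27/11)) - (-log(9)) = -log(11) + 5*log(3).

-log(11) + 5*log(3)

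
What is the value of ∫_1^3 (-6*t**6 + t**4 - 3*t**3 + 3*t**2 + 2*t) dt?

-64796/35

By the power rule, an antiderivative is F(t) = -6*t**7/7 + t**5/5 - 3*t**4/4 + t**3 + t**2.
Then F(3) - F(1) = (-259101/140) - (83/140) = -64796/35.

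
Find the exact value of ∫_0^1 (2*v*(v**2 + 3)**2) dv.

37/3

Let u = v**2 + 3, so du = 2*v dv. When v = 0, u = 3; when v = 1, u = 4.
The integral becomes ∫ u**2 du from 3 to 4, with antiderivative u**3/3.
Back in v: F(v) = (v**2 + 3)**3/3.
Then F(1) - F(0) = (64/3) - (9) = 37/3.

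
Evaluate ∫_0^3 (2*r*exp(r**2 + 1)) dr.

Let u = r**2 + 1, so du = 2*r dr. When r = 0, u = 1; when r = 3, u = 10.
The integral becomes ∫ exp(u) du from 1 to 10, with antiderivative exp(u).
Back in r: F(r) = exp(r**2 + 1).
Then F(3) - F(0) = (exp(10)) - (exp(1)) = -exp(1) + exp(10).

-exp(1) + exp(10)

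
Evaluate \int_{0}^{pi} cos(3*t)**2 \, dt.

Use the identity cos^2(3*t) = (1 + cos(6*t))/2.
An antiderivative is F(t) = t/2 + sin(6*t)/12.
Then F(pi) - F(0) = (pi/2) - (0) = pi/2.

pi/2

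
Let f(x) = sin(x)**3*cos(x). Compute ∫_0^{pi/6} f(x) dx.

Let u = sin(x), so du = cos(x) dx. When x = 0, u = 0; when x = pi/6, u = 1/2.
The integral becomes ∫ u**3 du from 0 to 1/2, with antiderivative u**4/4.
Back in x: F(x) = sin(x)**4/4.
Then F(pi/6) - F(0) = (1/64) - (0) = 1/64.

1/64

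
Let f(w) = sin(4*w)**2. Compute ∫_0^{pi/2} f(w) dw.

pi/4

Use the identity sin^2(4*w) = (1 - cos(8*w))/2.
An antiderivative is F(w) = w/2 - sin(8*w)/16.
Then F(pi/2) - F(0) = (pi/4) - (0) = pi/4.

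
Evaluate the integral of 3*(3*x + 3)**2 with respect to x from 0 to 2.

Let u = 3*x + 3, so du = 3 dx. When x = 0, u = 3; when x = 2, u = 9.
The integral becomes ∫ u**2 du from 3 to 9, with antiderivative u**3/3.
Back in x: F(x) = (3*x + 3)**3/3.
Then F(2) - F(0) = (243) - (9) = 234.

234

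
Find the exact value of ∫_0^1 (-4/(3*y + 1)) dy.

-8*log(2)/3

An antiderivative is F(y) = -4*log(3*y + 1)/3.
Then F(1) - F(0) = (-8*log(2)/3) - (0) = -8*log(2)/3.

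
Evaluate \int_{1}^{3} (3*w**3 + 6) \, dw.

72

By the power rule, an antiderivative is F(w) = 3*w**4/4 + 6*w.
Then F(3) - F(1) = (315/4) - (27/4) = 72.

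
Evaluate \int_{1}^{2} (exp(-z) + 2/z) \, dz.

-exp(-2) + exp(-1) + 2*log(2)

An antiderivative is F(z) = 2*log(z) - exp(-z).
Then F(2) - F(1) = (-exp(-2) + 2*log(2)) - (-exp(-1)) = -exp(-2) + exp(-1) + 2*log(2).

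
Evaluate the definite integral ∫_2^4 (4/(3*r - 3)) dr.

4*log(3)/3

An antiderivative is F(r) = 4*log(3*r - 3)/3.
Then F(4) - F(2) = (8*log(3)/3) - (4*log(3)/3) = 4*log(3)/3.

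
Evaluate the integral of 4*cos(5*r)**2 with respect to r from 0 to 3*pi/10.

Use the identity cos^2(5*r) = (1 + cos(10*r))/2.
An antiderivative is F(r) = 2*r + sin(10*r)/5.
Then F(3*pi/10) - F(0) = (3*pi/5) - (0) = 3*pi/5.

3*pi/5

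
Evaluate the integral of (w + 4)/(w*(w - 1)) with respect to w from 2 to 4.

-4*log(2) + 5*log(3)

Factor the denominator: w**2 - w = w(w - 1).
Partial fractions: (w + 4)/(w*(w - 1)) = -4/w + 5/(w - 1).
An antiderivative is F(w) = -4*log(w) + 5*log(w - 1).
Then F(4) - F(2) = (-8*log(2) + 5*log(3)) - (-log(16)) = -4*log(2) + 5*log(3).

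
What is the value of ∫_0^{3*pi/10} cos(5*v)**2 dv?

Use the identity cos^2(5*v) = (1 + cos(10*v))/2.
An antiderivative is F(v) = v/2 + sin(10*v)/20.
Then F(3*pi/10) - F(0) = (3*pi/20) - (0) = 3*pi/20.

3*pi/20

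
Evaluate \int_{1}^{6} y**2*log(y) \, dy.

Integrate by parts once (u = ln y, dv = y**2 dy).
An antiderivative is F(y) = y**3*(3*log(y) - 1)/9.
Then F(6) - F(1) = (-24 + 72*log(2) + 72*log(3)) - (-1/9) = -215/9 + 72*log(2) + 72*log(3).

-215/9 + 72*log(2) + 72*log(3)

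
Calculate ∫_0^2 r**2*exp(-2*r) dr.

Integrate by parts twice (u = r^2, dv = exp(-2*r) dr).
An antiderivative is F(r) = (-2*r**2 - 2*r - 1)*exp(-2*r)/4.
Then F(2) - F(0) = (-13*exp(-4)/4) - (-1/4) = (-13 + exp(4))*exp(-4)/4.

(-13 + exp(4))*exp(-4)/4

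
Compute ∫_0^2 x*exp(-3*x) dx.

(-7 + exp(6))*exp(-6)/9

Integrate by parts once (u = x, dv = exp(-3*x) dx).
An antiderivative is F(x) = (-3*x - 1)*exp(-3*x)/9.
Then F(2) - F(0) = (-7*exp(-6)/9) - (-1/9) = (-7 + exp(6))*exp(-6)/9.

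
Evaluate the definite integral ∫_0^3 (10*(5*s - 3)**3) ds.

20655/2

Let u = 5*s - 3, so du = 5 ds. When s = 0, u = -3; when s = 3, u = 12.
The integral becomes 2·∫ u**3 du from -3 to 12, with antiderivative u**4/2.
Back in s: F(s) = (5*s - 3)**4/2.
Then F(3) - F(0) = (10368) - (81/2) = 20655/2.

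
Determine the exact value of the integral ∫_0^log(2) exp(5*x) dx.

Let u = exp(x), so du = exp(x) dx. When x = 0, u = 1; when x = log(2), u = 2.
The integral becomes ∫ u**4 du from 1 to 2, with antiderivative u**5/5.
Back in x: F(x) = exp(5*x)/5.
Then F(log(2)) - F(0) = (32/5) - (1/5) = 31/5.

31/5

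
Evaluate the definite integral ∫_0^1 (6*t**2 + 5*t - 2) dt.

By the power rule, an antiderivative is F(t) = 2*t**3 + 5*t**2/2 - 2*t.
Then F(1) - F(0) = (5/2) - (0) = 5/2.

5/2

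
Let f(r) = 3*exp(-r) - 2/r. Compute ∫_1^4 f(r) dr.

-4*log(2) - 3*exp(-4) + 3*exp(-1)

An antiderivative is F(r) = -2*log(r) - 3*exp(-r).
Then F(4) - F(1) = (-4*log(2) - 3*exp(-4)) - (-3*exp(-1)) = -4*log(2) - 3*exp(-4) + 3*exp(-1).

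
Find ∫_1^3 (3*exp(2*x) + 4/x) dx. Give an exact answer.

-3*exp(2)/2 + log(81) + 3*exp(6)/2

An antiderivative is F(x) = 3*exp(2*x)/2 + 4*log(x).
Then F(3) - F(1) = (log(81) + 3*exp(6)/2) - (3*exp(2)/2) = -3*exp(2)/2 + log(81) + 3*exp(6)/2.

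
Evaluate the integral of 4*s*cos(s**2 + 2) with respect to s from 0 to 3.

2*sin(11) - 2*sin(2)

Let u = s**2 + 2, so du = 2*s ds. When s = 0, u = 2; when s = 3, u = 11.
The integral becomes 2·∫ cos(u) du from 2 to 11, with antiderivative 2*sin(u).
Back in s: F(s) = 2*sin(s**2 + 2).
Then F(3) - F(0) = (2*sin(11)) - (2*sin(2)) = 2*sin(11) - 2*sin(2).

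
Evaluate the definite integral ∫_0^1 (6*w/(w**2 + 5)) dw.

Let u = w**2 + 5, so du = 2*w dw. When w = 0, u = 5; when w = 1, u = 6.
The integral becomes 3·∫ 1/u du from 5 to 6, with antiderivative 3*log(u).
Back in w: F(w) = 3*log(w**2 + 5).
Then F(1) - F(0) = (3*log(2) + 3*log(3)) - (3*log(5)) = -3*log(5) + 3*log(2) + 3*log(3).

-3*log(5) + 3*log(2) + 3*log(3)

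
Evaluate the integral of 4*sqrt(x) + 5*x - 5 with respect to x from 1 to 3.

22/3 + 8*sqrt(3)

By the power rule, an antiderivative is F(x) = 8*x**(3/2)/3 + 5*x**2/2 - 5*x.
Then F(3) - F(1) = (15/2 + 8*sqrt(3)) - (1/6) = 22/3 + 8*sqrt(3).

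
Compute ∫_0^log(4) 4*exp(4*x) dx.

255

Let u = exp(x), so du = exp(x) dx. When x = 0, u = 1; when x = log(4), u = 4.
The integral becomes 4·∫ u**3 du from 1 to 4, with antiderivative u**4.
Back in x: F(x) = exp(4*x).
Then F(log(4)) - F(0) = (256) - (1) = 255.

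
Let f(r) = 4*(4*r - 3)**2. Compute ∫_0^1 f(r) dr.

Let u = 4*r - 3, so du = 4 dr. When r = 0, u = -3; when r = 1, u = 1.
The integral becomes ∫ u**2 du from -3 to 1, with antiderivative u**3/3.
Back in r: F(r) = (4*r - 3)**3/3.
Then F(1) - F(0) = (1/3) - (-9) = 28/3.

28/3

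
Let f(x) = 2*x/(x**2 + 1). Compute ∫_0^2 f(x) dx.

Let u = x**2 + 1, so du = 2*x dx. When x = 0, u = 1; when x = 2, u = 5.
The integral becomes ∫ 1/u du from 1 to 5, with antiderivative log(u).
Back in x: F(x) = log(x**2 + 1).
Then F(2) - F(0) = (log(5)) - (0) = log(5).

log(5)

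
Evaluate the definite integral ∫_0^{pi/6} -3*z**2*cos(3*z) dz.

Integrate by parts twice (u = z^2, dv = -3*cos(3*z) dz).
An antiderivative is F(z) = -z**2*sin(3*z) - 2*z*cos(3*z)/3 + 2*sin(3*z)/9.
Then F(pi/6) - F(0) = (2/9 - pi**2/36) - (0) = 2/9 - pi**2/36.

2/9 - pi**2/36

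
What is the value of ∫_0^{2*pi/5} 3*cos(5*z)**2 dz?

3*pi/5

Use the identity cos^2(5*z) = (1 + cos(10*z))/2.
An antiderivative is F(z) = 3*z/2 + 3*sin(10*z)/20.
Then F(2*pi/5) - F(0) = (3*pi/5) - (0) = 3*pi/5.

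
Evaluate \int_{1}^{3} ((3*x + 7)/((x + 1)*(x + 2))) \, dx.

Factor the denominator: x**2 + 3*x + 2 = (x + 2)(x + 1).
Partial fractions: (3*x + 7)/((x + 1)*(x + 2)) = -1/(x + 2) + 4/(x + 1).
An antiderivative is F(x) = 4*log(x + 1) - log(x + 2).
Then F(3) - F(1) = (-log(5) + 8*log(2)) - (log(16/3)) = log(48/5).

log(48/5)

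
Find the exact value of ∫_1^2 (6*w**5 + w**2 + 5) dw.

211/3

By the power rule, an antiderivative is F(w) = w**6 + w**3/3 + 5*w.
Then F(2) - F(1) = (230/3) - (19/3) = 211/3.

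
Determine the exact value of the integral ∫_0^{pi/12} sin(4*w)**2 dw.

Use the identity sin^2(4*w) = (1 - cos(8*w))/2.
An antiderivative is F(w) = w/2 - sin(8*w)/16.
Then F(pi/12) - F(0) = (-sqrt(3)/32 + pi/24) - (0) = -sqrt(3)/32 + pi/24.

-sqrt(3)/32 + pi/24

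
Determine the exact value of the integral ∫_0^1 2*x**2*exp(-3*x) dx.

Integrate by parts twice (u = x^2, dv = 2*exp(-3*x) dx).
An antiderivative is F(x) = (-18*x**2 - 12*x - 4)*exp(-3*x)/27.
Then F(1) - F(0) = (-34*exp(-3)/27) - (-4/27) = 4/27 - 34*exp(-3)/27.

4/27 - 34*exp(-3)/27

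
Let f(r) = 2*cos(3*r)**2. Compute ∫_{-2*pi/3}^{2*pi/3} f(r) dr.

4*pi/3

Use the identity cos^2(3*r) = (1 + cos(6*r))/2.
An antiderivative is F(r) = r + sin(6*r)/6.
Then F(2*pi/3) - F(-2*pi/3) = (2*pi/3) - (-2*pi/3) = 4*pi/3.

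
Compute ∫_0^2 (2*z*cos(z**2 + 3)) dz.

Let u = z**2 + 3, so du = 2*z dz. When z = 0, u = 3; when z = 2, u = 7.
The integral becomes ∫ cos(u) du from 3 to 7, with antiderivative sin(u).
Back in z: F(z) = sin(z**2 + 3).
Then F(2) - F(0) = (sin(7)) - (sin(3)) = -sin(3) + sin(7).

-sin(3) + sin(7)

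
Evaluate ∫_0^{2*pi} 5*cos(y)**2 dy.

5*pi

Use the identity cos^2(y) = (1 + cos(2*y))/2.
An antiderivative is F(y) = 5*y/2 + 5*sin(2*y)/4.
Then F(2*pi) - F(0) = (5*pi) - (0) = 5*pi.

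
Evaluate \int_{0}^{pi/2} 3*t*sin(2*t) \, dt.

3*pi/4

Integrate by parts once (u = t, dv = 3*sin(2*t) dt).
An antiderivative is F(t) = -3*t*cos(2*t)/2 + 3*sin(2*t)/4.
Then F(pi/2) - F(0) = (3*pi/4) - (0) = 3*pi/4.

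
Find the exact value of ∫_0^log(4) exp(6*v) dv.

Let u = exp(v), so du = exp(v) dv. When v = 0, u = 1; when v = log(4), u = 4.
The integral becomes ∫ u**5 du from 1 to 4, with antiderivative u**6/6.
Back in v: F(v) = exp(6*v)/6.
Then F(log(4)) - F(0) = (2048/3) - (1/6) = 1365/2.

1365/2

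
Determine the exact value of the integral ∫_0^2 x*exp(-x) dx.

Integrate by parts once (u = x, dv = exp(-x) dx).
An antiderivative is F(x) = (-x - 1)*exp(-x).
Then F(2) - F(0) = (-3*exp(-2)) - (-1) = 1 - 3*exp(-2).

1 - 3*exp(-2)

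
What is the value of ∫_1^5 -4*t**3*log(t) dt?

Integrate by parts once (u = ln t, dv = -4*t**3 dt).
An antiderivative is F(t) = -t**4*(4*log(t) - 1)/4.
Then F(5) - F(1) = (625/4 - 625*log(5)) - (1/4) = 156 - 625*log(5).

156 - 625*log(5)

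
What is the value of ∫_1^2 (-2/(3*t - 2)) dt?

An antiderivative is F(t) = -2*log(3*t - 2)/3.
Then F(2) - F(1) = (-4*log(2)/3) - (0) = -4*log(2)/3.

-4*log(2)/3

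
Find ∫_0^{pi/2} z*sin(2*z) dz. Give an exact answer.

Integrate by parts once (u = z, dv = sin(2*z) dz).
An antiderivative is F(z) = -z*cos(2*z)/2 + sin(2*z)/4.
Then F(pi/2) - F(0) = (pi/4) - (0) = pi/4.

pi/4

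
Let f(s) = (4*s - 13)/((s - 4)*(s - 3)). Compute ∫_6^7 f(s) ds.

log(9/2)

Factor the denominator: s**2 - 7*s + 12 = (s - 3)(s - 4).
Partial fractions: (4*s - 13)/((s - 4)*(s - 3)) = 1/(s - 3) + 3/(s - 4).
An antiderivative is F(s) = 3*log(s - 4) + log(s - 3).
Then F(7) - F(6) = (2*log(2) + 3*log(3)) - (log(24)) = log(9/2).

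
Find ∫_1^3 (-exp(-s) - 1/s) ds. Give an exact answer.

An antiderivative is F(s) = -log(s) + exp(-s).
Then F(3) - F(1) = (-log(3) + exp(-3)) - (exp(-1)) = -log(3) - exp(-1) + exp(-3).

-log(3) - exp(-1) + exp(-3)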